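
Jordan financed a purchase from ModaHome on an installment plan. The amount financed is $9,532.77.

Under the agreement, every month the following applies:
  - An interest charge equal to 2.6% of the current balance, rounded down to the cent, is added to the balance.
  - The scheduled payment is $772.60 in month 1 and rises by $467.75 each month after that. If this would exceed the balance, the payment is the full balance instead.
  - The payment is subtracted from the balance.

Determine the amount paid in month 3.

Month 1: opening $9,532.77; interest $247.85 → $9,780.62; payment $772.60; balance $9,008.02
Month 2: opening $9,008.02; interest $234.20 → $9,242.22; payment $1,240.35; balance $8,001.87
Month 3: opening $8,001.87; interest $208.04 → $8,209.91; payment $1,708.10; balance $6,501.81

$1,708.10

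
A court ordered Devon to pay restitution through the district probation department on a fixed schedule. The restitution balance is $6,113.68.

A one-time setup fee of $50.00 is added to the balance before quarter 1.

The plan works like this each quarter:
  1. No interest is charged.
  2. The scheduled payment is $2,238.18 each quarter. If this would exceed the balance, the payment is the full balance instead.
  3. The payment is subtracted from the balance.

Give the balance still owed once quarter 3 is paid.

$0.00

Quarter 1: opening $6,163.68; payment $2,238.18; balance $3,925.50
Quarter 2: opening $3,925.50; payment $2,238.18; balance $1,687.32
Quarter 3: opening $1,687.32; payment $1,687.32; balance $0.00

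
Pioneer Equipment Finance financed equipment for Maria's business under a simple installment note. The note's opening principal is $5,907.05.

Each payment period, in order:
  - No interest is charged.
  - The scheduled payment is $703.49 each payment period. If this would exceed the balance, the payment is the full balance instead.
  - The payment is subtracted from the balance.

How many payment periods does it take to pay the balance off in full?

# | Opening | Payment | End bal
1 | $5,907.05 | $703.49 | $5,203.56
2 | $5,203.56 | $703.49 | $4,500.07
3 | $4,500.07 | $703.49 | $3,796.58
4 | $3,796.58 | $703.49 | $3,093.09
5 | $3,093.09 | $703.49 | $2,389.60
6 | $2,389.60 | $703.49 | $1,686.11
7 | $1,686.11 | $703.49 | $982.62
8 | $982.62 | $703.49 | $279.13
9 | $279.13 | $279.13 | $0.00
Balance reaches $0.00 in payment period 9.

9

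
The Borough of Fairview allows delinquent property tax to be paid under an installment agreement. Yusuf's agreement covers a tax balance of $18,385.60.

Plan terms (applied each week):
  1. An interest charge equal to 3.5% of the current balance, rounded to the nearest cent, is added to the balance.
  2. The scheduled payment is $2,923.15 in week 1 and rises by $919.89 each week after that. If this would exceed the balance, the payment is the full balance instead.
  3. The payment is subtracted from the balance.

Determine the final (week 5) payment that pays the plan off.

$3,237.21

Week 1: opening $18,385.60; interest $643.50 → $19,029.10; payment $2,923.15; balance $16,105.95
Week 2: opening $16,105.95; interest $563.71 → $16,669.66; payment $3,843.04; balance $12,826.62
Week 3: opening $12,826.62; interest $448.93 → $13,275.55; payment $4,762.93; balance $8,512.62
Week 4: opening $8,512.62; interest $297.94 → $8,810.56; payment $5,682.82; balance $3,127.74
Week 5: opening $3,127.74; interest $109.47 → $3,237.21; payment $3,237.21; balance $0.00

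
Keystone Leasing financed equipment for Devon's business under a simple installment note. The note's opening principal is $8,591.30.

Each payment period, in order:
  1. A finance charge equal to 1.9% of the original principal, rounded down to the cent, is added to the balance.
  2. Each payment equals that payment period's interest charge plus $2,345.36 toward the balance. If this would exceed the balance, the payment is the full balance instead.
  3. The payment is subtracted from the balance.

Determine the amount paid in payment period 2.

Payment period 1: $8,591.30 +$163.23 interest = $8,754.53; pay $2,508.59 → $6,245.94
Payment period 2: $6,245.94 +$163.23 interest = $6,409.17; pay $2,508.59 → $3,900.58

$2,508.59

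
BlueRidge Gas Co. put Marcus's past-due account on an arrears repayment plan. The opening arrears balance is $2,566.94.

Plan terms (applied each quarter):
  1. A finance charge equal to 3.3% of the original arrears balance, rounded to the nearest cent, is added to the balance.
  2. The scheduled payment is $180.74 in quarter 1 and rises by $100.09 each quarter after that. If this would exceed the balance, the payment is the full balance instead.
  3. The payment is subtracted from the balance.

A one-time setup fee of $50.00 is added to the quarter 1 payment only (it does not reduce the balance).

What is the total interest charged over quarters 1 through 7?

Quarter 1: opening $2,566.94; interest $84.71 → $2,651.65; payment $180.74 (+ $50.00 fee); balance $2,470.91
Quarter 2: opening $2,470.91; interest $84.71 → $2,555.62; payment $280.83; balance $2,274.79
Quarter 3: opening $2,274.79; interest $84.71 → $2,359.50; payment $380.92; balance $1,978.58
Quarter 4: opening $1,978.58; interest $84.71 → $2,063.29; payment $481.01; balance $1,582.28
Quarter 5: opening $1,582.28; interest $84.71 → $1,666.99; payment $581.10; balance $1,085.89
Quarter 6: opening $1,085.89; interest $84.71 → $1,170.60; payment $681.19; balance $489.41
Quarter 7: opening $489.41; interest $84.71 → $574.12; payment $574.12; balance $0.00
Total interest: $84.71 + $84.71 + $84.71 + $84.71 + $84.71 + $84.71 + $84.71 = $592.97

$592.97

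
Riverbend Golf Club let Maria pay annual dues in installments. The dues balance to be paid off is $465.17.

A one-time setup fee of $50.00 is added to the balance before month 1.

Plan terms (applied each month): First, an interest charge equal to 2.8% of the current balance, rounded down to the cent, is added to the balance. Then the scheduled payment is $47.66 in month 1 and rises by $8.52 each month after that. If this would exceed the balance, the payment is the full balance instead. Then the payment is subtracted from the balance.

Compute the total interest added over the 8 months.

Month 1: opening $515.17; interest $14.42 → $529.59; payment $47.66; balance $481.93
Month 2: opening $481.93; interest $13.49 → $495.42; payment $56.18; balance $439.24
Month 3: opening $439.24; interest $12.29 → $451.53; payment $64.70; balance $386.83
Month 4: opening $386.83; interest $10.83 → $397.66; payment $73.22; balance $324.44
Month 5: opening $324.44; interest $9.08 → $333.52; payment $81.74; balance $251.78
Month 6: opening $251.78; interest $7.04 → $258.82; payment $90.26; balance $168.56
Month 7: opening $168.56; interest $4.71 → $173.27; payment $98.78; balance $74.49
Month 8: opening $74.49; interest $2.08 → $76.57; payment $76.57; balance $0.00
Total interest: $14.42 + $13.49 + $12.29 + $10.83 + $9.08 + $7.04 + $4.71 + $2.08 = $73.94

$73.94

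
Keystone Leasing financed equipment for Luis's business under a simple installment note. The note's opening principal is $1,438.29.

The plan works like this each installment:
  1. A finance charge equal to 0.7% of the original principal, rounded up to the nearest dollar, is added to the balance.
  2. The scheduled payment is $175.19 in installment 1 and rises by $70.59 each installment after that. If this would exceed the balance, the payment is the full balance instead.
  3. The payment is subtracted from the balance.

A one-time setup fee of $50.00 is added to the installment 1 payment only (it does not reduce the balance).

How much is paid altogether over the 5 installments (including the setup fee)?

$1,543.29

Installment 1: opening $1,438.29; interest $11.00 → $1,449.29; payment $175.19 (+ $50.00 fee); balance $1,274.10
Installment 2: opening $1,274.10; interest $11.00 → $1,285.10; payment $245.78; balance $1,039.32
Installment 3: opening $1,039.32; interest $11.00 → $1,050.32; payment $316.37; balance $733.95
Installment 4: opening $733.95; interest $11.00 → $744.95; payment $386.96; balance $357.99
Installment 5: opening $357.99; interest $11.00 → $368.99; payment $368.99; balance $0.00
Total paid: $1,543.29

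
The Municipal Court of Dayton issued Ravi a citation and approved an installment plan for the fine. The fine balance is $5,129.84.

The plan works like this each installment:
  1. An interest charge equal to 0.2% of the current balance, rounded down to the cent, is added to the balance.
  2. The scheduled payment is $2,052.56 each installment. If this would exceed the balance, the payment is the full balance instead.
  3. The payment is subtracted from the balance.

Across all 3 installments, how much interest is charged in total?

$18.50

Installment 1: opening $5,129.84; interest $10.25 → $5,140.09; payment $2,052.56; balance $3,087.53
Installment 2: opening $3,087.53; interest $6.17 → $3,093.70; payment $2,052.56; balance $1,041.14
Installment 3: opening $1,041.14; interest $2.08 → $1,043.22; payment $1,043.22; balance $0.00
Total interest: $10.25 + $6.17 + $2.08 = $18.50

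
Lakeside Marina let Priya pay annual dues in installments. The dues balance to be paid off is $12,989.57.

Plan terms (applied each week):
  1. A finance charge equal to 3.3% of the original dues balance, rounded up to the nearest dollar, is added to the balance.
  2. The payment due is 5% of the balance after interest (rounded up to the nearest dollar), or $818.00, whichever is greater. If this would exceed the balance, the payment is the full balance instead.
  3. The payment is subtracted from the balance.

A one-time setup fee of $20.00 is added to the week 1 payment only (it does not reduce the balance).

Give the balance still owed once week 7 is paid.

$10,266.57

Week 1: opening $12,989.57; interest $429.00 → $13,418.57; payment $818.00 (+ $20.00 fee); balance $12,600.57
Week 2: opening $12,600.57; interest $429.00 → $13,029.57; payment $818.00; balance $12,211.57
Week 3: opening $12,211.57; interest $429.00 → $12,640.57; payment $818.00; balance $11,822.57
Week 4: opening $11,822.57; interest $429.00 → $12,251.57; payment $818.00; balance $11,433.57
Week 5: opening $11,433.57; interest $429.00 → $11,862.57; payment $818.00; balance $11,044.57
Week 6: opening $11,044.57; interest $429.00 → $11,473.57; payment $818.00; balance $10,655.57
Week 7: opening $10,655.57; interest $429.00 → $11,084.57; payment $818.00; balance $10,266.57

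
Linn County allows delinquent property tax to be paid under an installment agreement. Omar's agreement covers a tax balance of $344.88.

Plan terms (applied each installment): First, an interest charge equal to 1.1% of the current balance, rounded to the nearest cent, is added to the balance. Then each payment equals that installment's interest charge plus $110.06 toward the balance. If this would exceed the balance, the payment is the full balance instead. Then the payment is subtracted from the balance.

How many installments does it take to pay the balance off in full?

4

Installment 1: opening $344.88; interest $3.79 → $348.67; payment $113.85; balance $234.82
Installment 2: opening $234.82; interest $2.58 → $237.40; payment $112.64; balance $124.76
Installment 3: opening $124.76; interest $1.37 → $126.13; payment $111.43; balance $14.70
Installment 4: opening $14.70; interest $0.16 → $14.86; payment $14.86; balance $0.00
Balance reaches $0.00 in installment 4.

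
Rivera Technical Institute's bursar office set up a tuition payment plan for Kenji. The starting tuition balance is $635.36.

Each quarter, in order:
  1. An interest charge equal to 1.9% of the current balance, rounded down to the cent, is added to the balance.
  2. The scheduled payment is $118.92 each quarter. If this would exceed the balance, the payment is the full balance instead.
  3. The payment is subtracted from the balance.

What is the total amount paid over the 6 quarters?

$676.53

# | Opening | Interest | Payment | End bal
1 | $635.36 | $12.07 | $118.92 | $528.51
2 | $528.51 | $10.04 | $118.92 | $419.63
3 | $419.63 | $7.97 | $118.92 | $308.68
4 | $308.68 | $5.86 | $118.92 | $195.62
5 | $195.62 | $3.71 | $118.92 | $80.41
6 | $80.41 | $1.52 | $81.93 | $0.00
Total paid: $676.53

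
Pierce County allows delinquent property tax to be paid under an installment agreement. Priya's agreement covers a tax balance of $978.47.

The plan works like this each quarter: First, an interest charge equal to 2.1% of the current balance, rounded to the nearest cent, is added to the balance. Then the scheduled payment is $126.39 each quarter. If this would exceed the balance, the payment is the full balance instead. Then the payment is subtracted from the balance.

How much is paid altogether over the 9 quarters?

$1,079.34

Quarter 1: $978.47 +$20.55 interest = $999.02; pay $126.39 → $872.63
Quarter 2: $872.63 +$18.33 interest = $890.96; pay $126.39 → $764.57
Quarter 3: $764.57 +$16.06 interest = $780.63; pay $126.39 → $654.24
Quarter 4: $654.24 +$13.74 interest = $667.98; pay $126.39 → $541.59
Quarter 5: $541.59 +$11.37 interest = $552.96; pay $126.39 → $426.57
Quarter 6: $426.57 +$8.96 interest = $435.53; pay $126.39 → $309.14
Quarter 7: $309.14 +$6.49 interest = $315.63; pay $126.39 → $189.24
Quarter 8: $189.24 +$3.97 interest = $193.21; pay $126.39 → $66.82
Quarter 9: $66.82 +$1.40 interest = $68.22; pay $68.22 → $0.00
Total paid: $1,079.34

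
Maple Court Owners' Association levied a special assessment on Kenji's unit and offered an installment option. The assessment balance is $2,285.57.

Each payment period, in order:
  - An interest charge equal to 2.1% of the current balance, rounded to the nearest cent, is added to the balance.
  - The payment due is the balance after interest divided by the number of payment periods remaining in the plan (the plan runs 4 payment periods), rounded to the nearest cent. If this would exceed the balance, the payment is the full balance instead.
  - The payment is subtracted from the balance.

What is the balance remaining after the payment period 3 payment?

Payment period 1: opening $2,285.57; interest $48.00 → $2,333.57; payment $583.39; balance $1,750.18
Payment period 2: opening $1,750.18; interest $36.75 → $1,786.93; payment $595.64; balance $1,191.29
Payment period 3: opening $1,191.29; interest $25.02 → $1,216.31; payment $608.16; balance $608.15

$608.15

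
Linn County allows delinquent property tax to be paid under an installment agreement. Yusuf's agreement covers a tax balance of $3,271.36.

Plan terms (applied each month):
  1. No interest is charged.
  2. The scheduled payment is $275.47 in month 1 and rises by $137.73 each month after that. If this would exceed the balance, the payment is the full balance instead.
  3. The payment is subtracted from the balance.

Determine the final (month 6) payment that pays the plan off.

# | Opening | Payment | End bal
1 | $3,271.36 | $275.47 | $2,995.89
2 | $2,995.89 | $413.20 | $2,582.69
3 | $2,582.69 | $550.93 | $2,031.76
4 | $2,031.76 | $688.66 | $1,343.10
5 | $1,343.10 | $826.39 | $516.71
6 | $516.71 | $516.71 | $0.00

$516.71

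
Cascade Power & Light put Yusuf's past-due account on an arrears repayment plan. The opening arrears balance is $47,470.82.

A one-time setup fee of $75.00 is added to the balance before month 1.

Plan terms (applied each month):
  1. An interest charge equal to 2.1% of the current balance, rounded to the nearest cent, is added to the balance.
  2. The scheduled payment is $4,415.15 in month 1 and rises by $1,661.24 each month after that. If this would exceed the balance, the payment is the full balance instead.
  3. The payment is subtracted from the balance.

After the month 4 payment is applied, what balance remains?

$23,334.79

# | Opening | Interest | Payment | End bal
1 | $47,545.82 | $998.46 | $4,415.15 | $44,129.13
2 | $44,129.13 | $926.71 | $6,076.39 | $38,979.45
3 | $38,979.45 | $818.57 | $7,737.63 | $32,060.39
4 | $32,060.39 | $673.27 | $9,398.87 | $23,334.79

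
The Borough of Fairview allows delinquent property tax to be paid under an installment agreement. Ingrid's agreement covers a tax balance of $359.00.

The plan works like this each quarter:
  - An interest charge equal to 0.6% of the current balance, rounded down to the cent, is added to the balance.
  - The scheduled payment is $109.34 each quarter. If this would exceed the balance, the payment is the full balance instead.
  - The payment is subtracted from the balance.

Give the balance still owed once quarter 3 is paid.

$35.50

# | Opening | Interest | Payment | End bal
1 | $359.00 | $2.15 | $109.34 | $251.81
2 | $251.81 | $1.51 | $109.34 | $143.98
3 | $143.98 | $0.86 | $109.34 | $35.50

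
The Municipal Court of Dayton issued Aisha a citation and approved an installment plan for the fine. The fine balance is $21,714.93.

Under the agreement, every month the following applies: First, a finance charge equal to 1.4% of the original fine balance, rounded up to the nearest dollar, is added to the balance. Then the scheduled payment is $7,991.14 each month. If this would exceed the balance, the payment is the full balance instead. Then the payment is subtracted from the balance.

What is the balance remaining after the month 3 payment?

$0.00

Month 1: opening $21,714.93; interest $305.00 → $22,019.93; payment $7,991.14; balance $14,028.79
Month 2: opening $14,028.79; interest $305.00 → $14,333.79; payment $7,991.14; balance $6,342.65
Month 3: opening $6,342.65; interest $305.00 → $6,647.65; payment $6,647.65; balance $0.00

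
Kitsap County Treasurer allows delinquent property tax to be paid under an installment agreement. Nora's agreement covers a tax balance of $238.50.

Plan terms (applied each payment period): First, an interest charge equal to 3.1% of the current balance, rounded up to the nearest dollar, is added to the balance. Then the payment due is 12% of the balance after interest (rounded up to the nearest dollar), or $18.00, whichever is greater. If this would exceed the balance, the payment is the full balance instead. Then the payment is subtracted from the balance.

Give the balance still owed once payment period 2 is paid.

$196.50

Payment period 1: opening $238.50; interest $8.00 → $246.50; payment $30.00; balance $216.50
Payment period 2: opening $216.50; interest $7.00 → $223.50; payment $27.00; balance $196.50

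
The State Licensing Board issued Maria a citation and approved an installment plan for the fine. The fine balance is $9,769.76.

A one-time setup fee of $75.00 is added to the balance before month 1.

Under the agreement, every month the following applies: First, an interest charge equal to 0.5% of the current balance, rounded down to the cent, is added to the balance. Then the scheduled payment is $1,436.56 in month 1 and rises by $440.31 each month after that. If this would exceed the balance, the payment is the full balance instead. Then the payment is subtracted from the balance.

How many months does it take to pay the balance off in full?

# | Opening | Interest | Payment | End bal
1 | $9,844.76 | $49.22 | $1,436.56 | $8,457.42
2 | $8,457.42 | $42.28 | $1,876.87 | $6,622.83
3 | $6,622.83 | $33.11 | $2,317.18 | $4,338.76
4 | $4,338.76 | $21.69 | $2,757.49 | $1,602.96
5 | $1,602.96 | $8.01 | $1,610.97 | $0.00
Balance reaches $0.00 in month 5.

5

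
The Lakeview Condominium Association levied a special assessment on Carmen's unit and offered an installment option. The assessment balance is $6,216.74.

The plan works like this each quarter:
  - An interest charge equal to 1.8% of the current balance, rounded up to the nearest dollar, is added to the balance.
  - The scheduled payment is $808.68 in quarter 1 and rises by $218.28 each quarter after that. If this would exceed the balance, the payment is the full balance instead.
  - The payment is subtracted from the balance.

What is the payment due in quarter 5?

$1,681.80

Quarter 1: $6,216.74 +$112.00 interest = $6,328.74; pay $808.68 → $5,520.06
Quarter 2: $5,520.06 +$100.00 interest = $5,620.06; pay $1,026.96 → $4,593.10
Quarter 3: $4,593.10 +$83.00 interest = $4,676.10; pay $1,245.24 → $3,430.86
Quarter 4: $3,430.86 +$62.00 interest = $3,492.86; pay $1,463.52 → $2,029.34
Quarter 5: $2,029.34 +$37.00 interest = $2,066.34; pay $1,681.80 → $384.54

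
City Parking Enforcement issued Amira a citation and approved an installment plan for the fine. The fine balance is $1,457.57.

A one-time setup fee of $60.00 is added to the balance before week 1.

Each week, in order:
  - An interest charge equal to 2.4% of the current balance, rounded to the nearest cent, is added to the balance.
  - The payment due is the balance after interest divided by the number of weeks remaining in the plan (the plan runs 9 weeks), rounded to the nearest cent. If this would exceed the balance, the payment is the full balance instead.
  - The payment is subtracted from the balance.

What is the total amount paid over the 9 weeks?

$1,711.84

Week 1: $1,517.57 +$36.42 interest = $1,553.99; pay $172.67 → $1,381.32
Week 2: $1,381.32 +$33.15 interest = $1,414.47; pay $176.81 → $1,237.66
Week 3: $1,237.66 +$29.70 interest = $1,267.36; pay $181.05 → $1,086.31
Week 4: $1,086.31 +$26.07 interest = $1,112.38; pay $185.40 → $926.98
Week 5: $926.98 +$22.25 interest = $949.23; pay $189.85 → $759.38
Week 6: $759.38 +$18.23 interest = $777.61; pay $194.40 → $583.21
Week 7: $583.21 +$14.00 interest = $597.21; pay $199.07 → $398.14
Week 8: $398.14 +$9.56 interest = $407.70; pay $203.85 → $203.85
Week 9: $203.85 +$4.89 interest = $208.74; pay $208.74 → $0.00
Total paid: $1,711.84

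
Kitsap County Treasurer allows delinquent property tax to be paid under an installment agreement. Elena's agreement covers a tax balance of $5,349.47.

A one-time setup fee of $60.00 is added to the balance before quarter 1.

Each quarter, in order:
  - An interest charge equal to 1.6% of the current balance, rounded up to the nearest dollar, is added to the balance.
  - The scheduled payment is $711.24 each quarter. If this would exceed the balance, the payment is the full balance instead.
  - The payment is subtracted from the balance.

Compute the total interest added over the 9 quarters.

Quarter 1: $5,409.47 +$87.00 interest = $5,496.47; pay $711.24 → $4,785.23
Quarter 2: $4,785.23 +$77.00 interest = $4,862.23; pay $711.24 → $4,150.99
Quarter 3: $4,150.99 +$67.00 interest = $4,217.99; pay $711.24 → $3,506.75
Quarter 4: $3,506.75 +$57.00 interest = $3,563.75; pay $711.24 → $2,852.51
Quarter 5: $2,852.51 +$46.00 interest = $2,898.51; pay $711.24 → $2,187.27
Quarter 6: $2,187.27 +$35.00 interest = $2,222.27; pay $711.24 → $1,511.03
Quarter 7: $1,511.03 +$25.00 interest = $1,536.03; pay $711.24 → $824.79
Quarter 8: $824.79 +$14.00 interest = $838.79; pay $711.24 → $127.55
Quarter 9: $127.55 +$3.00 interest = $130.55; pay $130.55 → $0.00
Total interest: $87.00 + $77.00 + $67.00 + $57.00 + $46.00 + $35.00 + $25.00 + $14.00 + $3.00 = $411.00

$411.00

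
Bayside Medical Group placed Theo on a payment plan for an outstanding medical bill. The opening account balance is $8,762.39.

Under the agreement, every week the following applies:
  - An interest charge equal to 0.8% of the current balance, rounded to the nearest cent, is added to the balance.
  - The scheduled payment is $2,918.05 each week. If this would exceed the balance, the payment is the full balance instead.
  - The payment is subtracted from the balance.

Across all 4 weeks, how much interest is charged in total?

$142.97

Week 1: $8,762.39 +$70.10 interest = $8,832.49; pay $2,918.05 → $5,914.44
Week 2: $5,914.44 +$47.32 interest = $5,961.76; pay $2,918.05 → $3,043.71
Week 3: $3,043.71 +$24.35 interest = $3,068.06; pay $2,918.05 → $150.01
Week 4: $150.01 +$1.20 interest = $151.21; pay $151.21 → $0.00
Total interest: $70.10 + $47.32 + $24.35 + $1.20 = $142.97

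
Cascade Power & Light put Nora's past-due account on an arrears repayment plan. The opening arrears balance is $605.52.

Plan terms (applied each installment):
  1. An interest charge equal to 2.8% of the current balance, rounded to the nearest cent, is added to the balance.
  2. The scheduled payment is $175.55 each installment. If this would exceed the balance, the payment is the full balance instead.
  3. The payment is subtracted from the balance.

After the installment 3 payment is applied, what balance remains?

$116.28

Installment 1: $605.52 +$16.95 interest = $622.47; pay $175.55 → $446.92
Installment 2: $446.92 +$12.51 interest = $459.43; pay $175.55 → $283.88
Installment 3: $283.88 +$7.95 interest = $291.83; pay $175.55 → $116.28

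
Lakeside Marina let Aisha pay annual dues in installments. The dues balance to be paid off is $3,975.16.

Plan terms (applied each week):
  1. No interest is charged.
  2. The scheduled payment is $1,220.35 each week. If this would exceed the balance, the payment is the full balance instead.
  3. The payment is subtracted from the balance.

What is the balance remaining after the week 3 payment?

Week 1: $3,975.16 − $1,220.35 → $2,754.81
Week 2: $2,754.81 − $1,220.35 → $1,534.46
Week 3: $1,534.46 − $1,220.35 → $314.11

$314.11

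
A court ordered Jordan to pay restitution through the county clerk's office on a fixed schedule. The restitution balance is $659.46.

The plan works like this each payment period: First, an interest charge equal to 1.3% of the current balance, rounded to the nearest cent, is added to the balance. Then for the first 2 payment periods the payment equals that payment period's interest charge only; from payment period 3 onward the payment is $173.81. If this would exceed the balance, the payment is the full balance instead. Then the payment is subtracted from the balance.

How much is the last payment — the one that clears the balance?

Payment period 1: $659.46 +$8.57 interest = $668.03; pay $8.57 → $659.46
Payment period 2: $659.46 +$8.57 interest = $668.03; pay $8.57 → $659.46
Payment period 3: $659.46 +$8.57 interest = $668.03; pay $173.81 → $494.22
Payment period 4: $494.22 +$6.42 interest = $500.64; pay $173.81 → $326.83
Payment period 5: $326.83 +$4.25 interest = $331.08; pay $173.81 → $157.27
Payment period 6: $157.27 +$2.04 interest = $159.31; pay $159.31 → $0.00

$159.31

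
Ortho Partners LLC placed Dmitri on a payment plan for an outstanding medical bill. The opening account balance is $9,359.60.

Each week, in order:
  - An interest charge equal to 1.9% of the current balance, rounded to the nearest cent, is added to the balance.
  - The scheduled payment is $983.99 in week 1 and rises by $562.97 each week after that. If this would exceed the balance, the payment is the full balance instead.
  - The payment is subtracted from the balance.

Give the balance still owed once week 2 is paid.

Week 1: $9,359.60 +$177.83 interest = $9,537.43; pay $983.99 → $8,553.44
Week 2: $8,553.44 +$162.52 interest = $8,715.96; pay $1,546.96 → $7,169.00

$7,169.00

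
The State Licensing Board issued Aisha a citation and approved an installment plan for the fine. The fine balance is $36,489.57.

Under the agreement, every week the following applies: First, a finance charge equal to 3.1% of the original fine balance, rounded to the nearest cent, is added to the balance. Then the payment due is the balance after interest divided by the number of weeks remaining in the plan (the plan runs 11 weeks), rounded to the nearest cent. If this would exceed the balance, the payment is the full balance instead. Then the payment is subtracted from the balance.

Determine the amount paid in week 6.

$4,150.40

Week 1: $36,489.57 +$1,131.18 interest = $37,620.75; pay $3,420.07 → $34,200.68
Week 2: $34,200.68 +$1,131.18 interest = $35,331.86; pay $3,533.19 → $31,798.67
Week 3: $31,798.67 +$1,131.18 interest = $32,929.85; pay $3,658.87 → $29,270.98
Week 4: $29,270.98 +$1,131.18 interest = $30,402.16; pay $3,800.27 → $26,601.89
Week 5: $26,601.89 +$1,131.18 interest = $27,733.07; pay $3,961.87 → $23,771.20
Week 6: $23,771.20 +$1,131.18 interest = $24,902.38; pay $4,150.40 → $20,751.98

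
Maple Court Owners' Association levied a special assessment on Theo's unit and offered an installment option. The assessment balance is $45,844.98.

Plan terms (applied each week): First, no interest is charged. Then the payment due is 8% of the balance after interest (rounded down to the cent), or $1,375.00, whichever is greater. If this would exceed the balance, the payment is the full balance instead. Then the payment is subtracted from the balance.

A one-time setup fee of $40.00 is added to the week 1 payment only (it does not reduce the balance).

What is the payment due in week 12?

$1,465.71

Week 1: $45,844.98 − $3,667.59 (+ $40.00 fee) → $42,177.39
Week 2: $42,177.39 − $3,374.19 → $38,803.20
Week 3: $38,803.20 − $3,104.25 → $35,698.95
Week 4: $35,698.95 − $2,855.91 → $32,843.04
Week 5: $32,843.04 − $2,627.44 → $30,215.60
Week 6: $30,215.60 − $2,417.24 → $27,798.36
Week 7: $27,798.36 − $2,223.86 → $25,574.50
Week 8: $25,574.50 − $2,045.96 → $23,528.54
Week 9: $23,528.54 − $1,882.28 → $21,646.26
Week 10: $21,646.26 − $1,731.70 → $19,914.56
Week 11: $19,914.56 − $1,593.16 → $18,321.40
Week 12: $18,321.40 − $1,465.71 → $16,855.69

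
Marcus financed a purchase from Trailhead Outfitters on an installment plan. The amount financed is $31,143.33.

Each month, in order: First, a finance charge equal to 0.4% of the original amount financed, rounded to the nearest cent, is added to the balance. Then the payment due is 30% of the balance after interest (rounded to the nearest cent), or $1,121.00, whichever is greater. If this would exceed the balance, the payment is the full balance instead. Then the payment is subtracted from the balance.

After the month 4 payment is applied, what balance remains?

Month 1: $31,143.33 +$124.57 interest = $31,267.90; pay $9,380.37 → $21,887.53
Month 2: $21,887.53 +$124.57 interest = $22,012.10; pay $6,603.63 → $15,408.47
Month 3: $15,408.47 +$124.57 interest = $15,533.04; pay $4,659.91 → $10,873.13
Month 4: $10,873.13 +$124.57 interest = $10,997.70; pay $3,299.31 → $7,698.39

$7,698.39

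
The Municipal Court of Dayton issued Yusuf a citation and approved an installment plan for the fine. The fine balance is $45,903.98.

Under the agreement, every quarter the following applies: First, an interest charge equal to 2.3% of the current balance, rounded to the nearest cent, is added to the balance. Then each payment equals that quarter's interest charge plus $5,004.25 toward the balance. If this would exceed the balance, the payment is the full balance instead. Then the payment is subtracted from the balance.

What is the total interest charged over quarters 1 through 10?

$5,378.52

Quarter 1: $45,903.98 +$1,055.79 interest = $46,959.77; pay $6,060.04 → $40,899.73
Quarter 2: $40,899.73 +$940.69 interest = $41,840.42; pay $5,944.94 → $35,895.48
Quarter 3: $35,895.48 +$825.60 interest = $36,721.08; pay $5,829.85 → $30,891.23
Quarter 4: $30,891.23 +$710.50 interest = $31,601.73; pay $5,714.75 → $25,886.98
Quarter 5: $25,886.98 +$595.40 interest = $26,482.38; pay $5,599.65 → $20,882.73
Quarter 6: $20,882.73 +$480.30 interest = $21,363.03; pay $5,484.55 → $15,878.48
Quarter 7: $15,878.48 +$365.21 interest = $16,243.69; pay $5,369.46 → $10,874.23
Quarter 8: $10,874.23 +$250.11 interest = $11,124.34; pay $5,254.36 → $5,869.98
Quarter 9: $5,869.98 +$135.01 interest = $6,004.99; pay $5,139.26 → $865.73
Quarter 10: $865.73 +$19.91 interest = $885.64; pay $885.64 → $0.00
Total interest: $1,055.79 + $940.69 + $825.60 + $710.50 + $595.40 + $480.30 + $365.21 + $250.11 + $135.01 + $19.91 = $5,378.52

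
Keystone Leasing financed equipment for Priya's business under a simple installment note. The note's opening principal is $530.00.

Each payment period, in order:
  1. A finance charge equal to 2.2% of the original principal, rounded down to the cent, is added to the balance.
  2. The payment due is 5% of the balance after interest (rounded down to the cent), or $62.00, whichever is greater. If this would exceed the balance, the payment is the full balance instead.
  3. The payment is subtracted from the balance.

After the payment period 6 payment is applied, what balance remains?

$227.96

Payment period 1: $530.00 +$11.66 interest = $541.66; pay $62.00 → $479.66
Payment period 2: $479.66 +$11.66 interest = $491.32; pay $62.00 → $429.32
Payment period 3: $429.32 +$11.66 interest = $440.98; pay $62.00 → $378.98
Payment period 4: $378.98 +$11.66 interest = $390.64; pay $62.00 → $328.64
Payment period 5: $328.64 +$11.66 interest = $340.30; pay $62.00 → $278.30
Payment period 6: $278.30 +$11.66 interest = $289.96; pay $62.00 → $227.96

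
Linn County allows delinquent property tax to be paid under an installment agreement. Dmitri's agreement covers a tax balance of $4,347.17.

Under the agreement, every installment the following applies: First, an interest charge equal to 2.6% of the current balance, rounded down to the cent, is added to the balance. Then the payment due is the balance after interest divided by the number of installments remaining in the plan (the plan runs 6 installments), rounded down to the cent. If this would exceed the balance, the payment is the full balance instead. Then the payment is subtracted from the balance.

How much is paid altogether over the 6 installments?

$4,760.32

Installment 1: opening $4,347.17; interest $113.02 → $4,460.19; payment $743.36; balance $3,716.83
Installment 2: opening $3,716.83; interest $96.63 → $3,813.46; payment $762.69; balance $3,050.77
Installment 3: opening $3,050.77; interest $79.32 → $3,130.09; payment $782.52; balance $2,347.57
Installment 4: opening $2,347.57; interest $61.03 → $2,408.60; payment $802.86; balance $1,605.74
Installment 5: opening $1,605.74; interest $41.74 → $1,647.48; payment $823.74; balance $823.74
Installment 6: opening $823.74; interest $21.41 → $845.15; payment $845.15; balance $0.00
Total paid: $4,760.32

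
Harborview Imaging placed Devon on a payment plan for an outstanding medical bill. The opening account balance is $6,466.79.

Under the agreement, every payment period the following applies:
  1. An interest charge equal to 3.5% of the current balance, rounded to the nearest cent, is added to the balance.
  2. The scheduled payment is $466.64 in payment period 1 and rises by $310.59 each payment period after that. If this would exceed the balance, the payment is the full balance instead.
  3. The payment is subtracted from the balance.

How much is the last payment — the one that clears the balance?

$11.11

Payment period 1: opening $6,466.79; interest $226.34 → $6,693.13; payment $466.64; balance $6,226.49
Payment period 2: opening $6,226.49; interest $217.93 → $6,444.42; payment $777.23; balance $5,667.19
Payment period 3: opening $5,667.19; interest $198.35 → $5,865.54; payment $1,087.82; balance $4,777.72
Payment period 4: opening $4,777.72; interest $167.22 → $4,944.94; payment $1,398.41; balance $3,546.53
Payment period 5: opening $3,546.53; interest $124.13 → $3,670.66; payment $1,709.00; balance $1,961.66
Payment period 6: opening $1,961.66; interest $68.66 → $2,030.32; payment $2,019.59; balance $10.73
Payment period 7: opening $10.73; interest $0.38 → $11.11; payment $11.11; balance $0.00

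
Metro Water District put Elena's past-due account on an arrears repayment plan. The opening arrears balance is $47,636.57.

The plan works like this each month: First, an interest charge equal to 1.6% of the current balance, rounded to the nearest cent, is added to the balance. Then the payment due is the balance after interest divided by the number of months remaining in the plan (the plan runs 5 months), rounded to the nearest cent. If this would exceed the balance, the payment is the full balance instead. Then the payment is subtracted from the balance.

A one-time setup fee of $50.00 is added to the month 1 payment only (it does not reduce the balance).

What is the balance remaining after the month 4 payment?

$10,151.85

# | Opening | Interest | Payment | Fee | End bal
1 | $47,636.57 | $762.19 | $9,679.75 | $50.00 | $38,719.01
2 | $38,719.01 | $619.50 | $9,834.63 | — | $29,503.88
3 | $29,503.88 | $472.06 | $9,991.98 | — | $19,983.96
4 | $19,983.96 | $319.74 | $10,151.85 | — | $10,151.85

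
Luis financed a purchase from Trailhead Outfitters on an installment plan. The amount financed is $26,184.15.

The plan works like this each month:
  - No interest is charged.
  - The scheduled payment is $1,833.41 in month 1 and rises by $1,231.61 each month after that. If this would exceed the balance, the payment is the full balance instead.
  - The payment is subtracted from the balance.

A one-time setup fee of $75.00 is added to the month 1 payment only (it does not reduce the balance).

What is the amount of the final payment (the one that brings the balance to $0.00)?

$4,701.00

# | Opening | Payment | Fee | End bal
1 | $26,184.15 | $1,833.41 | $75.00 | $24,350.74
2 | $24,350.74 | $3,065.02 | — | $21,285.72
3 | $21,285.72 | $4,296.63 | — | $16,989.09
4 | $16,989.09 | $5,528.24 | — | $11,460.85
5 | $11,460.85 | $6,759.85 | — | $4,701.00
6 | $4,701.00 | $4,701.00 | — | $0.00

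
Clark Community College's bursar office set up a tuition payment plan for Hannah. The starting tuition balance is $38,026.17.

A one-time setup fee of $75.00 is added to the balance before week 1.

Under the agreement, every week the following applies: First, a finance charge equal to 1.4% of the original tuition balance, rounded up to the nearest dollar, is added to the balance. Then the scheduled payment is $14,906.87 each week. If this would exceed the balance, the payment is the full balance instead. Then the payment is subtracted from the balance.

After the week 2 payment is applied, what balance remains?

$9,353.43

Week 1: opening $38,101.17; interest $533.00 → $38,634.17; payment $14,906.87; balance $23,727.30
Week 2: opening $23,727.30; interest $533.00 → $24,260.30; payment $14,906.87; balance $9,353.43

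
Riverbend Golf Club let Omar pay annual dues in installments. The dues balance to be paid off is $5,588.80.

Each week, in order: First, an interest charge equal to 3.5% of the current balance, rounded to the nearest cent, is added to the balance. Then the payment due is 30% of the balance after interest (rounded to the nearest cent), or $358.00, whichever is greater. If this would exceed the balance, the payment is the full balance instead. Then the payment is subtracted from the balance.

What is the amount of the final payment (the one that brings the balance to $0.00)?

$129.23

Week 1: opening $5,588.80; interest $195.61 → $5,784.41; payment $1,735.32; balance $4,049.09
Week 2: opening $4,049.09; interest $141.72 → $4,190.81; payment $1,257.24; balance $2,933.57
Week 3: opening $2,933.57; interest $102.67 → $3,036.24; payment $910.87; balance $2,125.37
Week 4: opening $2,125.37; interest $74.39 → $2,199.76; payment $659.93; balance $1,539.83
Week 5: opening $1,539.83; interest $53.89 → $1,593.72; payment $478.12; balance $1,115.60
Week 6: opening $1,115.60; interest $39.05 → $1,154.65; payment $358.00; balance $796.65
Week 7: opening $796.65; interest $27.88 → $824.53; payment $358.00; balance $466.53
Week 8: opening $466.53; interest $16.33 → $482.86; payment $358.00; balance $124.86
Week 9: opening $124.86; interest $4.37 → $129.23; payment $129.23; balance $0.00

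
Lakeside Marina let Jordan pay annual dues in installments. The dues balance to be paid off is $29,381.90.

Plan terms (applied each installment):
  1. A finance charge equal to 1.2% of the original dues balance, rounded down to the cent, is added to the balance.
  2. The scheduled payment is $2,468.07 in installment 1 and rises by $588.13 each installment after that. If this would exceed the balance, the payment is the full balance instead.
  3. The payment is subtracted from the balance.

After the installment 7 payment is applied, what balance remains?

Installment 1: opening $29,381.90; interest $352.58 → $29,734.48; payment $2,468.07; balance $27,266.41
Installment 2: opening $27,266.41; interest $352.58 → $27,618.99; payment $3,056.20; balance $24,562.79
Installment 3: opening $24,562.79; interest $352.58 → $24,915.37; payment $3,644.33; balance $21,271.04
Installment 4: opening $21,271.04; interest $352.58 → $21,623.62; payment $4,232.46; balance $17,391.16
Installment 5: opening $17,391.16; interest $352.58 → $17,743.74; payment $4,820.59; balance $12,923.15
Installment 6: opening $12,923.15; interest $352.58 → $13,275.73; payment $5,408.72; balance $7,867.01
Installment 7: opening $7,867.01; interest $352.58 → $8,219.59; payment $5,996.85; balance $2,222.74

$2,222.74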